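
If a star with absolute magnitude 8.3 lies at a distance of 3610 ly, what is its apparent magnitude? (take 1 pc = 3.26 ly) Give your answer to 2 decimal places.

m ≈ 18.52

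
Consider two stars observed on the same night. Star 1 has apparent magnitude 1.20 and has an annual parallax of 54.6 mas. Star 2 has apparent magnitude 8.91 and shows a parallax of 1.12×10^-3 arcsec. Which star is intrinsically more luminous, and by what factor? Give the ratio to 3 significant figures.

Star 1: p = 54.6 mas = 0.0546″ → d = 1/p = 18.32 pc
Star 1: M = m − 5 log₁₀ d + 5 = 1.20 − 5·1.2628 + 5 = -0.114
Star 2: d = 1/p = 1/1.12×10^-3″ = 892.9 pc
Star 2: M = m − 5 log₁₀ d + 5 = 8.91 − 5·2.9508 + 5 = -0.844
ΔM = M_1 − M_2 = -0.114 − (-0.844) = 0.730; smaller M is more luminous → Star 2.
L ratio = 10^(0.4 |ΔM|) = 10^0.292 = 1.959

Star 2 is more luminous, by a factor of 1.96.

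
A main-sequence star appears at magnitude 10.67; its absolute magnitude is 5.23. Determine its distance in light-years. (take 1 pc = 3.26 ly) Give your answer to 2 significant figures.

d ≈ 400 ly

μ = m − M = 5.440
m − M = 5 log₁₀ d − 5
log₁₀ d = (m − M)/5 + 1 = 2.0880
d = 10^2.0880 = 122.5 pc
= 399.2 ly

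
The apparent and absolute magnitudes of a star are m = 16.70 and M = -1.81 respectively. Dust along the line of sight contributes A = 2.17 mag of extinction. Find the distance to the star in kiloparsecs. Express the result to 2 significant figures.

d ≈ 19 kpc

m − M = 5 log₁₀(d/10 pc) + A  ⇒  16.70 − (-1.81) − 2.17 = 5 log₁₀(d/10)
16.340 = 5 log₁₀(d/10)
log₁₀ d = (m − M − A)/5 + 1 = 4.2680
d = 10^4.2680 = 18540 pc
= 18.54 kpc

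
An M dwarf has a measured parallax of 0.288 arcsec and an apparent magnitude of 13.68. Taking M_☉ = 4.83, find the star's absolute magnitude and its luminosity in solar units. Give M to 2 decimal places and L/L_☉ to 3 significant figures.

M ≈ 15.98; L/L_☉ ≈ 3.48×10^-5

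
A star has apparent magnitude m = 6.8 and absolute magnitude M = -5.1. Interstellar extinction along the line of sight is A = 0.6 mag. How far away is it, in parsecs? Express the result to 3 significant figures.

d ≈ 1820 pc

m − M = 5 log₁₀(d/10 pc) + A  ⇒  6.8 − (-5.1) − 0.6 = 5 log₁₀(d/10)
11.300 = 5 log₁₀(d/10)
log₁₀ d = (m − M − A)/5 + 1 = 3.2600
d = 10^3.2600 = 1820 pc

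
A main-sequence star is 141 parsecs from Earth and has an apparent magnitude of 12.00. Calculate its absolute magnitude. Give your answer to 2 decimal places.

M ≈ 6.25

5 log₁₀(d/10 pc) = 5 log₁₀(141.0) − 5 = 5.746
M = m − 5 log₁₀(d/10) = 12.00 − 5.746 = 6.254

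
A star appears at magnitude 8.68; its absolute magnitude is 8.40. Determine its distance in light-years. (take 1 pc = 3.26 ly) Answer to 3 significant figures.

d ≈ 37.1 ly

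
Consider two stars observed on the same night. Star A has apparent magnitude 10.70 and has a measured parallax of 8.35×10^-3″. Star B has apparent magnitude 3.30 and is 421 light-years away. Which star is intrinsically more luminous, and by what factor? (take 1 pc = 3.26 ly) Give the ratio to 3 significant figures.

Star B is more luminous, by a factor of 1060.

Star A: d = 1/p = 1/8.35×10^-3″ = 119.8 pc
Star A: M = m − 5 log₁₀ d + 5 = 10.70 − 5·2.0783 + 5 = 5.308
Star B: d = 421 ly / 3.26 = 129.1 pc
Star B: M = m − 5 log₁₀ d + 5 = 3.30 − 5·2.1111 + 5 = -2.255
ΔM = M_A − M_B = 5.308 − (-2.255) = 7.564; smaller M is more luminous → Star B.
L ratio = 10^(0.4 |ΔM|) = 10^3.026 = 1060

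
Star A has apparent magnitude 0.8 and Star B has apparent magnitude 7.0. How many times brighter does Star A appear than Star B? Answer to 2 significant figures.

300

Δm = 0.8 − (7.0) = -6.2
Flux ratio = 10^(−0.4 Δm) = 10^(−0.4 × -6.2) = 10^2.480 = 302.0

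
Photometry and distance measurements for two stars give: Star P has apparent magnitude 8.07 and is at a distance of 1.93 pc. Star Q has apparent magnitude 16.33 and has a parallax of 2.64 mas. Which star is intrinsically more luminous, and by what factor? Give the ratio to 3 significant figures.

Star P: M = m − 5 log₁₀ d + 5 = 8.07 − 5·0.2856 + 5 = 11.642
Star Q: p = 2.64 mas = 2.64×10^-3″ → d = 1/p = 378.8 pc
Star Q: M = m − 5 log₁₀ d + 5 = 16.33 − 5·2.5784 + 5 = 8.438
ΔM = M_P − M_Q = 11.642 − (8.438) = 3.204; smaller M is more luminous → Star Q.
L ratio = 10^(0.4 |ΔM|) = 10^1.282 = 19.13

Star Q is more luminous, by a factor of 19.1.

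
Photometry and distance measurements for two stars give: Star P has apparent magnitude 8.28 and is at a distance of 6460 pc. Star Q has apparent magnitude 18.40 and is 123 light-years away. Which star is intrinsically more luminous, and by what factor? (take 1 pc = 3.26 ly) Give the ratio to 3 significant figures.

Star P: M = m − 5 log₁₀ d + 5 = 8.28 − 5·3.8102 + 5 = -5.771
Star Q: d = 123 ly / 3.26 = 37.73 pc
Star Q: M = m − 5 log₁₀ d + 5 = 18.40 − 5·1.5767 + 5 = 15.517
ΔM = M_P − M_Q = -5.771 − (15.517) = -21.288; smaller M is more luminous → Star P.
L ratio = 10^(0.4 |ΔM|) = 10^8.515 = 3.274×10^8

Star P is more luminous, by a factor of 3.27×10^8.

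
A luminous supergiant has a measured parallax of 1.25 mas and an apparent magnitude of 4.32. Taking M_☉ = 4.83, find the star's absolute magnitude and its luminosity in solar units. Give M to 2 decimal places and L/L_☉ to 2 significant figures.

d = 1/p = 1000/1.25 mas = 800.0 pc
M = m − 5 log₁₀ d + 5 = 4.32 − 5·2.9031 + 5 = -5.195
M − M_☉ = -5.195 − 4.83 = -10.025
L/L_☉ = 10^(−0.4 × -10.025) = 10240

M ≈ -5.20; L/L_☉ ≈ 10000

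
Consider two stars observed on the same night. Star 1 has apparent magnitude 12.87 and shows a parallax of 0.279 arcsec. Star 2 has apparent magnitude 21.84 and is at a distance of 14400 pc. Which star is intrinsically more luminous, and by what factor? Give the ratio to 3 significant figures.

Star 2 is more luminous, by a factor of 4170.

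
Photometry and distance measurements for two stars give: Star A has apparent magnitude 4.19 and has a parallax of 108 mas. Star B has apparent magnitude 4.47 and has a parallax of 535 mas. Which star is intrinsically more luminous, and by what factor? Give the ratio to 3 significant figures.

Star A: p = 108 mas = 0.108″ → d = 1/p = 9.259 pc
Star A: M = m − 5 log₁₀ d + 5 = 4.19 − 5·0.9666 + 5 = 4.357
Star B: p = 535 mas = 0.535″ → d = 1/p = 1.869 pc
Star B: M = m − 5 log₁₀ d + 5 = 4.47 − 5·0.2716 + 5 = 8.112
ΔM = M_A − M_B = 4.357 − (8.112) = -3.755; smaller M is more luminous → Star A.
L ratio = 10^(0.4 |ΔM|) = 10^1.502 = 31.76

Star A is more luminous, by a factor of 31.8.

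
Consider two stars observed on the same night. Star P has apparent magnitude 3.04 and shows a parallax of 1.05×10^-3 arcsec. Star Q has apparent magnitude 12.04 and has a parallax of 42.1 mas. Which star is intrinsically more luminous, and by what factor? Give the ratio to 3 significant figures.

Star P is more luminous, by a factor of 6.40×10^6.

Star P: d = 1/p = 1/1.05×10^-3″ = 952.4 pc
Star P: M = m − 5 log₁₀ d + 5 = 3.04 − 5·2.9788 + 5 = -6.854
Star Q: p = 42.1 mas = 0.0421″ → d = 1/p = 23.75 pc
Star Q: M = m − 5 log₁₀ d + 5 = 12.04 − 5·1.3757 + 5 = 10.161
ΔM = M_P − M_Q = -6.854 − (10.161) = -17.015; smaller M is more luminous → Star P.
L ratio = 10^(0.4 |ΔM|) = 10^6.806 = 6.400×10^6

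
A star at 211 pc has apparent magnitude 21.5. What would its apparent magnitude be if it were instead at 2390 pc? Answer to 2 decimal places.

m ≈ 26.77

Flux ∝ 1/d², so Δm = 5 log₁₀(d₂/d₁) = 5 log₁₀(2390/211) = 5.271
m₂ = m₁ + Δm = 21.5 + (5.271) = 26.771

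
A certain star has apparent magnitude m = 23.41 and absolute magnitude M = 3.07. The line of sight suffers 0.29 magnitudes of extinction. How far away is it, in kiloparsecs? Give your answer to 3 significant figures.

d ≈ 102 kpc

m − M = 5 log₁₀(d/10 pc) + A  ⇒  23.41 − (3.07) − 0.29 = 5 log₁₀(d/10)
20.050 = 5 log₁₀(d/10)
log₁₀ d = (m − M − A)/5 + 1 = 5.0100
d = 10^5.0100 = 102300 pc
= 102.3 kpc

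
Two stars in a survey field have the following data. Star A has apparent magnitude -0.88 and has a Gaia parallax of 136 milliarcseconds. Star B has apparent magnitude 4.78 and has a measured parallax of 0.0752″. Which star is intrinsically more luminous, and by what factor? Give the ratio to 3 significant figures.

Star A is more luminous, by a factor of 56.2.

Star A: p = 136 mas = 0.136″ → d = 1/p = 7.353 pc
Star A: M = m − 5 log₁₀ d + 5 = -0.88 − 5·0.8665 + 5 = -0.212
Star B: d = 1/p = 1/0.0752″ = 13.30 pc
Star B: M = m − 5 log₁₀ d + 5 = 4.78 − 5·1.1238 + 5 = 4.161
ΔM = M_A − M_B = -0.212 − (4.161) = -4.373; smaller M is more luminous → Star A.
L ratio = 10^(0.4 |ΔM|) = 10^1.749 = 56.15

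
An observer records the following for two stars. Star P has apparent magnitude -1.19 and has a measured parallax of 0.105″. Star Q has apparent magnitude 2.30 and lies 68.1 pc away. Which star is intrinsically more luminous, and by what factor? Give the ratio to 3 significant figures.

Star Q is more luminous, by a factor of 2.05.

Star P: d = 1/p = 1/0.105″ = 9.524 pc
Star P: M = m − 5 log₁₀ d + 5 = -1.19 − 5·0.9788 + 5 = -1.084
Star Q: M = m − 5 log₁₀ d + 5 = 2.30 − 5·1.8331 + 5 = -1.866
ΔM = M_P − M_Q = -1.084 − (-1.866) = 0.782; smaller M is more luminous → Star Q.
L ratio = 10^(0.4 |ΔM|) = 10^0.313 = 2.054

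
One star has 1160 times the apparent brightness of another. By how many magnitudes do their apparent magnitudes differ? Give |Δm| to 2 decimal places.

|Δm| ≈ 7.66

Pogson: Δm = −2.5 log₁₀(ratio) = −2.5 log₁₀(1160) = −2.5 × 3.0645 = -7.661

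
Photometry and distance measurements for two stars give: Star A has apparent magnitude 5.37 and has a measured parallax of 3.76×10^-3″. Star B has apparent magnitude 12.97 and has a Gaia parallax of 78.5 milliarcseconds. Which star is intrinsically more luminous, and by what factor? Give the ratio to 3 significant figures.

Star A: d = 1/p = 1/3.76×10^-3″ = 266.0 pc
Star A: M = m − 5 log₁₀ d + 5 = 5.37 − 5·2.4248 + 5 = -1.754
Star B: p = 78.5 mas = 0.0785″ → d = 1/p = 12.74 pc
Star B: M = m − 5 log₁₀ d + 5 = 12.97 − 5·1.1051 + 5 = 12.444
ΔM = M_A − M_B = -1.754 − (12.444) = -14.198; smaller M is more luminous → Star A.
L ratio = 10^(0.4 |ΔM|) = 10^5.679 = 477900

Star A is more luminous, by a factor of 478000.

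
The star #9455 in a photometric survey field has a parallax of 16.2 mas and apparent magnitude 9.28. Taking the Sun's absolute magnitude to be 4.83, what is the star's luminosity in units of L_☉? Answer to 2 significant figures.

L/L_☉ ≈ 0.63

d = 1/p = 1000/16.2 mas = 61.73 pc
M = m − 5 log₁₀ d + 5 = 9.28 − 5·1.7905 + 5 = 5.328
M − M_☉ = 5.328 − 4.83 = 0.498
L/L_☉ = 10^(−0.4 × 0.498) = 0.6324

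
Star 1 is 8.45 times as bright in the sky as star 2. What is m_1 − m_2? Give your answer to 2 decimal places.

m_1 − m_2 ≈ -2.32

Pogson: Δm = −2.5 log₁₀(ratio) = −2.5 log₁₀(8.45) = −2.5 × 0.9269 = -2.317
Star 1 is brighter, so it has the smaller magnitude: the difference is negative.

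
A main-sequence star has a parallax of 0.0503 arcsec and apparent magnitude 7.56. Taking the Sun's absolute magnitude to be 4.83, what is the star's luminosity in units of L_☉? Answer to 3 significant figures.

d = 1/p = 1/0.0503″ = 19.88 pc
M = m − 5 log₁₀ d + 5 = 7.56 − 5·1.2984 + 5 = 6.068
M − M_☉ = 6.068 − 4.83 = 1.238
L/L_☉ = 10^(−0.4 × 1.238) = 0.3198

L/L_☉ ≈ 0.320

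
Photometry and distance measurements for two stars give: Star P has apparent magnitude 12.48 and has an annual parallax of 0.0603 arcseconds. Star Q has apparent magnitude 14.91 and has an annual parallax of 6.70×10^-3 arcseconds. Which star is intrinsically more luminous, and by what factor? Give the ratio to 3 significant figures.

Star Q is more luminous, by a factor of 8.64.

Star P: d = 1/p = 1/0.0603″ = 16.58 pc
Star P: M = m − 5 log₁₀ d + 5 = 12.48 − 5·1.2197 + 5 = 11.382
Star Q: d = 1/p = 1/6.70×10^-3″ = 149.3 pc
Star Q: M = m − 5 log₁₀ d + 5 = 14.91 − 5·2.1739 + 5 = 9.040
ΔM = M_P − M_Q = 11.382 − (9.040) = 2.341; smaller M is more luminous → Star Q.
L ratio = 10^(0.4 |ΔM|) = 10^0.936 = 8.639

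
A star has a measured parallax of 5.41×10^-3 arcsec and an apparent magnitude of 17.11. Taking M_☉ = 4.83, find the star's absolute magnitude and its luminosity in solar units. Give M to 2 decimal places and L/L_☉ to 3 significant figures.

M ≈ 10.78; L/L_☉ ≈ 4.18×10^-3

d = 1/p = 1/5.41×10^-3″ = 184.8 pc
M = m − 5 log₁₀ d + 5 = 17.11 − 5·2.2668 + 5 = 10.776
M − M_☉ = 10.776 − 4.83 = 5.946
L/L_☉ = 10^(−0.4 × 5.946) = 4.184×10^-3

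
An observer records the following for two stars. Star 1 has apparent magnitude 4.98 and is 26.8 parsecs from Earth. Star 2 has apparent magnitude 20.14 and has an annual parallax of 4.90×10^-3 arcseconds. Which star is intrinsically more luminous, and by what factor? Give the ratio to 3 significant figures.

Star 1 is more luminous, by a factor of 20000.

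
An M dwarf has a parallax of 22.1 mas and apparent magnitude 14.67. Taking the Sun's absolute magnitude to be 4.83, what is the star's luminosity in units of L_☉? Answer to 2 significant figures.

d = 1/p = 1000/22.1 mas = 45.25 pc
M = m − 5 log₁₀ d + 5 = 14.67 − 5·1.6556 + 5 = 11.392
M − M_☉ = 11.392 − 4.83 = 6.562
L/L_☉ = 10^(−0.4 × 6.562) = 2.373×10^-3

L/L_☉ ≈ 2.4×10^-3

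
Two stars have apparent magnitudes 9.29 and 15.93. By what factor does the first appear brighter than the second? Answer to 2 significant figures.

Magnitude difference = -6.64
Flux ratio = 10^(−0.4 Δm) = 10^(−0.4 × -6.64) = 10^2.656 = 452.9

450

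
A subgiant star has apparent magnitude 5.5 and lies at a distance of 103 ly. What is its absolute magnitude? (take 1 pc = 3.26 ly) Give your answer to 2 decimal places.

M ≈ 3.00

d = 103 ly / 3.26 = 31.60 pc
5 log₁₀(d/10 pc) = 5 log₁₀(31.60) − 5 = 2.498
M = m − 5 log₁₀(d/10) = 5.5 − 2.498 = 3.002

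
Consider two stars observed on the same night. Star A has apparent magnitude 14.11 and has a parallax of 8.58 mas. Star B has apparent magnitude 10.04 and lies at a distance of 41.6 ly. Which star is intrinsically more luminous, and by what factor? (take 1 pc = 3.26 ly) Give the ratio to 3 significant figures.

Star A: p = 8.58 mas = 8.58×10^-3″ → d = 1/p = 116.6 pc
Star A: M = m − 5 log₁₀ d + 5 = 14.11 − 5·2.0665 + 5 = 8.777
Star B: d = 41.6 ly / 3.26 = 12.76 pc
Star B: M = m − 5 log₁₀ d + 5 = 10.04 − 5·1.1059 + 5 = 9.511
ΔM = M_A − M_B = 8.777 − (9.511) = -0.733; smaller M is more luminous → Star A.
L ratio = 10^(0.4 |ΔM|) = 10^0.293 = 1.965

Star A is more luminous, by a factor of 1.96.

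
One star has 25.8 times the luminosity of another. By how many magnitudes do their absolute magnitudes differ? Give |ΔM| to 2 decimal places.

|ΔM| ≈ 3.53

Pogson: ΔM = −2.5 log₁₀(ratio) = −2.5 log₁₀(25.8) = −2.5 × 1.4116 = -3.529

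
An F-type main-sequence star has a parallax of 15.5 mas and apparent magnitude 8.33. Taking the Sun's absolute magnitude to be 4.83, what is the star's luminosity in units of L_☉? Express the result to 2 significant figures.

d = 1/p = 1000/15.5 mas = 64.52 pc
M = m − 5 log₁₀ d + 5 = 8.33 − 5·1.8097 + 5 = 4.282
M − M_☉ = 4.282 − 4.83 = -0.548
L/L_☉ = 10^(−0.4 × -0.548) = 1.657

L/L_☉ ≈ 1.7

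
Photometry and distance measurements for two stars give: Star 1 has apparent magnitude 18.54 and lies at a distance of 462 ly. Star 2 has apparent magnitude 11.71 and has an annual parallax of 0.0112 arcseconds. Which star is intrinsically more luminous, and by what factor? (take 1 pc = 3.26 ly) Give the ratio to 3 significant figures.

Star 2 is more luminous, by a factor of 214.

Star 1: d = 462 ly / 3.26 = 141.7 pc
Star 1: M = m − 5 log₁₀ d + 5 = 18.54 − 5·2.1514 + 5 = 12.783
Star 2: d = 1/p = 1/0.0112″ = 89.29 pc
Star 2: M = m − 5 log₁₀ d + 5 = 11.71 − 5·1.9508 + 5 = 6.956
ΔM = M_1 − M_2 = 12.783 − (6.956) = 5.827; smaller M is more luminous → Star 2.
L ratio = 10^(0.4 |ΔM|) = 10^2.331 = 214.1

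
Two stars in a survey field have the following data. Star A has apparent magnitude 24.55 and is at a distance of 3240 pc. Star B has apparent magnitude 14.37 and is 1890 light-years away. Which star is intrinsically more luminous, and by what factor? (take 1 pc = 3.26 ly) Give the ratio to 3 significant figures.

Star B is more luminous, by a factor of 378.

Star A: M = m − 5 log₁₀ d + 5 = 24.55 − 5·3.5105 + 5 = 11.997
Star B: d = 1890 ly / 3.26 = 579.8 pc
Star B: M = m − 5 log₁₀ d + 5 = 14.37 − 5·2.7632 + 5 = 5.554
ΔM = M_A − M_B = 11.997 − (5.554) = 6.443; smaller M is more luminous → Star B.
L ratio = 10^(0.4 |ΔM|) = 10^2.577 = 377.9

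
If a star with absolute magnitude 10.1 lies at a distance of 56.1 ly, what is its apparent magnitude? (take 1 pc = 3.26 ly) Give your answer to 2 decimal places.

m ≈ 11.28

d = 56.1 ly / 3.26 = 17.21 pc
m = M + 5 log₁₀ d − 5 = 10.1 + 5·1.2357 − 5 = 11.279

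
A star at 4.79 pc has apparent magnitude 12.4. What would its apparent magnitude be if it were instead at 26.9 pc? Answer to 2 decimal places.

Flux ∝ 1/d², so Δm = 5 log₁₀(d₂/d₁) = 5 log₁₀(26.9/4.79) = 3.747
m₂ = m₁ + Δm = 12.4 + (3.747) = 16.147

m ≈ 16.15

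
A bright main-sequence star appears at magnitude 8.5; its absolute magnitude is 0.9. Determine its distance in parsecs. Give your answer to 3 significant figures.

μ = m − M = 7.600
m − M = 5 log₁₀ d − 5
log₁₀ d = (m − M)/5 + 1 = 2.5200
d = 10^2.5200 = 331.1 pc

d ≈ 331 pc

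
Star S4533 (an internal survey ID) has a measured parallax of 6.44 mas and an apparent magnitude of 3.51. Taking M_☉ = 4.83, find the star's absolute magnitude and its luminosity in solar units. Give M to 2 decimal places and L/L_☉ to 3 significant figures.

M ≈ -2.45; L/L_☉ ≈ 813

d = 1/p = 1000/6.44 mas = 155.3 pc
M = m − 5 log₁₀ d + 5 = 3.51 − 5·2.1911 + 5 = -2.446
M − M_☉ = -2.446 − 4.83 = -7.276
L/L_☉ = 10^(−0.4 × -7.276) = 813.3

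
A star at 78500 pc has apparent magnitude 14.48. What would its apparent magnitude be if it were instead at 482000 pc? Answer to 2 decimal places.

m ≈ 18.42

Flux ∝ 1/d², so Δm = 5 log₁₀(d₂/d₁) = 5 log₁₀(482000/78500) = 3.941
m₂ = m₁ + Δm = 14.48 + (3.941) = 18.421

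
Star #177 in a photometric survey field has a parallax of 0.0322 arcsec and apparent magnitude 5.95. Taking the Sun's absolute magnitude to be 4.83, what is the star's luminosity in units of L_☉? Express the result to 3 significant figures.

d = 1/p = 1/0.0322″ = 31.06 pc
M = m − 5 log₁₀ d + 5 = 5.95 − 5·1.4921 + 5 = 3.489
M − M_☉ = 3.489 − 4.83 = -1.341
L/L_☉ = 10^(−0.4 × -1.341) = 3.438

L/L_☉ ≈ 3.44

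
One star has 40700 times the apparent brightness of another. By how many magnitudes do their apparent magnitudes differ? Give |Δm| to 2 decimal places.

Pogson: Δm = −2.5 log₁₀(ratio) = −2.5 log₁₀(40700) = −2.5 × 4.6096 = -11.524

|Δm| ≈ 11.52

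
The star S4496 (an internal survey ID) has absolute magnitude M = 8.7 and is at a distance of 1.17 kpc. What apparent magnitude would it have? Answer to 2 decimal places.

m ≈ 19.04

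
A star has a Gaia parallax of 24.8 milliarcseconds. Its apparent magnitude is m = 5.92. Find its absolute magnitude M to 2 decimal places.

M ≈ 2.89

p = 24.8 mas = 0.0248″ → d = 1/p = 40.32 pc
5 log₁₀(d/10 pc) = 5 log₁₀(40.32) − 5 = 3.028
M = m − 5 log₁₀(d/10) = 5.92 − 3.028 = 2.892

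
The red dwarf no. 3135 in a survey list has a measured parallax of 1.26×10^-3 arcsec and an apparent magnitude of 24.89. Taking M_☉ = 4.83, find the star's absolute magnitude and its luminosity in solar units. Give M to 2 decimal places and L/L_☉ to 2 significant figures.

d = 1/p = 1/1.26×10^-3″ = 793.7 pc
M = m − 5 log₁₀ d + 5 = 24.89 − 5·2.8996 + 5 = 15.392
M − M_☉ = 15.392 − 4.83 = 10.562
L/L_☉ = 10^(−0.4 × 10.562) = 5.960×10^-5

M ≈ 15.39; L/L_☉ ≈ 6.0×10^-5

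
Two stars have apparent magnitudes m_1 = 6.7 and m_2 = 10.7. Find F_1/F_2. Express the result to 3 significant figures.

F_1/F_2 ≈ 39.8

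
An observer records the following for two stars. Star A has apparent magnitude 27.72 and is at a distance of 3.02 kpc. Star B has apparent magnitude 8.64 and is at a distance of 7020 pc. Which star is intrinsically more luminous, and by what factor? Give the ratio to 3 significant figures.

Star A: d = 3.02 kpc = 3020 pc
Star A: M = m − 5 log₁₀ d + 5 = 27.72 − 5·3.4800 + 5 = 15.320
Star B: M = m − 5 log₁₀ d + 5 = 8.64 − 5·3.8463 + 5 = -5.592
ΔM = M_A − M_B = 15.320 − (-5.592) = 20.912; smaller M is more luminous → Star B.
L ratio = 10^(0.4 |ΔM|) = 10^8.365 = 2.316×10^8

Star B is more luminous, by a factor of 2.32×10^8.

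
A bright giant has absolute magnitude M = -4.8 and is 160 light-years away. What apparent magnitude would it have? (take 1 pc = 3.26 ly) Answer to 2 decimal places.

d = 160 ly / 3.26 = 49.08 pc
m = M + 5 log₁₀ d − 5 = -4.8 + 5·1.6909 − 5 = -1.345

m ≈ -1.35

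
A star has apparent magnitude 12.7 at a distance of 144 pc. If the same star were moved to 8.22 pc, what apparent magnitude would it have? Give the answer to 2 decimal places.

Flux ∝ 1/d², so Δm = 5 log₁₀(d₂/d₁) = 5 log₁₀(8.22/144) = -6.217
m₂ = m₁ + Δm = 12.7 + (-6.217) = 6.483

m ≈ 6.48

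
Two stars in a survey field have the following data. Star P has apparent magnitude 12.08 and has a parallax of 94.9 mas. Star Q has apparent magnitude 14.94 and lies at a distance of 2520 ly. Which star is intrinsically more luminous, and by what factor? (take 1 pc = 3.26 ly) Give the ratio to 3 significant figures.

Star Q is more luminous, by a factor of 386.

Star P: p = 94.9 mas = 0.0949″ → d = 1/p = 10.54 pc
Star P: M = m − 5 log₁₀ d + 5 = 12.08 − 5·1.0227 + 5 = 11.966
Star Q: d = 2520 ly / 3.26 = 773.0 pc
Star Q: M = m − 5 log₁₀ d + 5 = 14.94 − 5·2.8882 + 5 = 5.499
ΔM = M_P − M_Q = 11.966 − (5.499) = 6.467; smaller M is more luminous → Star Q.
L ratio = 10^(0.4 |ΔM|) = 10^2.587 = 386.3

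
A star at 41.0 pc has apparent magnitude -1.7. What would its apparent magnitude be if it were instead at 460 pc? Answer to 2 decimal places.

m ≈ 3.55

Flux ∝ 1/d², so Δm = 5 log₁₀(d₂/d₁) = 5 log₁₀(460/41.0) = 5.250
m₂ = m₁ + Δm = -1.7 + (5.250) = 3.550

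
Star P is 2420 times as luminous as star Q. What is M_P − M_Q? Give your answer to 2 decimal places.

M_P − M_Q ≈ -8.46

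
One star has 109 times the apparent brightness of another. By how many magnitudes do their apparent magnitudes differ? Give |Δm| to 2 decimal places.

Pogson: Δm = −2.5 log₁₀(ratio) = −2.5 log₁₀(109) = −2.5 × 2.0374 = -5.094

|Δm| ≈ 5.09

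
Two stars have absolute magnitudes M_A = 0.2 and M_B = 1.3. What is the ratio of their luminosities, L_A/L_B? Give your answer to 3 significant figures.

ΔM = M_A − M_B = -1.1
L_A/L_B = 10^(−0.4 ΔM) = 10^0.440 = 2.754

L_A/L_B ≈ 2.75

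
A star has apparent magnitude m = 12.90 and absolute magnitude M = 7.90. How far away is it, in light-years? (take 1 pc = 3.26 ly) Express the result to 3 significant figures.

Distance modulus: m − M = 12.90 − (7.90) = 5.000
m − M = 5 log₁₀ d − 5
log₁₀ d = (m − M)/5 + 1 = 2.0000
d = 10^2.0000 = 100.0 pc
= 326.0 ly

d ≈ 326 ly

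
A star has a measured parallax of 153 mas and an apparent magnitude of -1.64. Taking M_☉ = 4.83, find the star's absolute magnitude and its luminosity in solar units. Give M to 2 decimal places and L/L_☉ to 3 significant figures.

M ≈ -0.72; L/L_☉ ≈ 165

d = 1/p = 1000/153 mas = 6.536 pc
M = m − 5 log₁₀ d + 5 = -1.64 − 5·0.8153 + 5 = -0.717
M − M_☉ = -0.717 − 4.83 = -5.547
L/L_☉ = 10^(−0.4 × -5.547) = 165.4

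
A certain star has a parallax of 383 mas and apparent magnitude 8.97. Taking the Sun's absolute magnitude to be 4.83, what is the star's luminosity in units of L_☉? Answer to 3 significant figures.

d = 1/p = 1000/383 mas = 2.611 pc
M = m − 5 log₁₀ d + 5 = 8.97 − 5·0.4168 + 5 = 11.886
M − M_☉ = 11.886 − 4.83 = 7.056
L/L_☉ = 10^(−0.4 × 7.056) = 1.505×10^-3

L/L_☉ ≈ 1.51×10^-3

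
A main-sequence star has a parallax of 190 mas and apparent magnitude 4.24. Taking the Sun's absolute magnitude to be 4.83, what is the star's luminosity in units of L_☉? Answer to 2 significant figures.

d = 1/p = 1000/190 mas = 5.263 pc
M = m − 5 log₁₀ d + 5 = 4.24 − 5·0.7212 + 5 = 5.634
M − M_☉ = 5.634 − 4.83 = 0.804
L/L_☉ = 10^(−0.4 × 0.804) = 0.4770

L/L_☉ ≈ 0.48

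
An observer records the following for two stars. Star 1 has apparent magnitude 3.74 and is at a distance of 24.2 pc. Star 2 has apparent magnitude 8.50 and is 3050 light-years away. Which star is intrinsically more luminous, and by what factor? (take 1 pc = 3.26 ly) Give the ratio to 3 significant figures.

Star 2 is more luminous, by a factor of 18.6.

Star 1: M = m − 5 log₁₀ d + 5 = 3.74 − 5·1.3838 + 5 = 1.821
Star 2: d = 3050 ly / 3.26 = 935.6 pc
Star 2: M = m − 5 log₁₀ d + 5 = 8.50 − 5·2.9711 + 5 = -1.355
ΔM = M_1 − M_2 = 1.821 − (-1.355) = 3.176; smaller M is more luminous → Star 2.
L ratio = 10^(0.4 |ΔM|) = 10^1.271 = 18.64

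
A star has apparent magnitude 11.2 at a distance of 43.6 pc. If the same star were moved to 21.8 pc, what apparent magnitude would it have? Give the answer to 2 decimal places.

m ≈ 9.69

Flux ∝ 1/d², so Δm = 5 log₁₀(d₂/d₁) = 5 log₁₀(21.8/43.6) = -1.505
m₂ = m₁ + Δm = 11.2 + (-1.505) = 9.695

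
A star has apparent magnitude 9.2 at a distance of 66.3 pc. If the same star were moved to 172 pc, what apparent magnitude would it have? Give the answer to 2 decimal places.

Flux ∝ 1/d², so Δm = 5 log₁₀(d₂/d₁) = 5 log₁₀(172/66.3) = 2.070
m₂ = m₁ + Δm = 9.2 + (2.070) = 11.270

m ≈ 11.27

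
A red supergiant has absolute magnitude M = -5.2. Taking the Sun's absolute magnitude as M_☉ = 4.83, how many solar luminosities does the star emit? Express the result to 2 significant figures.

L/L_☉ ≈ 10000

M − M_☉ = -5.2 − 4.83 = -10.030
L/L_☉ = 10^(−0.4 (M − M_☉)) = 10^4.012 = 10280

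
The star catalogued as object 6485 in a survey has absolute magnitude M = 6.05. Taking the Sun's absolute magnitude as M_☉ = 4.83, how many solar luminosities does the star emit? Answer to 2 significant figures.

M − M_☉ = 6.05 − 4.83 = 1.220
L/L_☉ = 10^(−0.4 (M − M_☉)) = 10^-0.488 = 0.3251

L/L_☉ ≈ 0.33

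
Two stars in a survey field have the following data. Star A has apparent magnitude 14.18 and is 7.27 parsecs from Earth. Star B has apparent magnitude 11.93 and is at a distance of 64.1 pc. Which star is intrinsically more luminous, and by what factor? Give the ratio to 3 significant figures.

Star A: M = m − 5 log₁₀ d + 5 = 14.18 − 5·0.8615 + 5 = 14.872
Star B: M = m − 5 log₁₀ d + 5 = 11.93 − 5·1.8069 + 5 = 7.896
ΔM = M_A − M_B = 14.872 − (7.896) = 6.977; smaller M is more luminous → Star B.
L ratio = 10^(0.4 |ΔM|) = 10^2.791 = 617.5

Star B is more luminous, by a factor of 618.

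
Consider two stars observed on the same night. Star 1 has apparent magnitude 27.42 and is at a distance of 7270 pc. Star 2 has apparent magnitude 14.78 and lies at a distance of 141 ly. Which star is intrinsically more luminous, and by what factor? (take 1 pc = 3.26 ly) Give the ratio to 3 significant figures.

Star 2 is more luminous, by a factor of 4.03.

Star 1: M = m − 5 log₁₀ d + 5 = 27.42 − 5·3.8615 + 5 = 13.112
Star 2: d = 141 ly / 3.26 = 43.25 pc
Star 2: M = m − 5 log₁₀ d + 5 = 14.78 − 5·1.6360 + 5 = 11.600
ΔM = M_1 − M_2 = 13.112 − (11.600) = 1.512; smaller M is more luminous → Star 2.
L ratio = 10^(0.4 |ΔM|) = 10^0.605 = 4.027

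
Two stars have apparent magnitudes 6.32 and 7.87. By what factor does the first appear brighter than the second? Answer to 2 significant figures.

4.2

Δm = 6.32 − (7.87) = -1.55
Flux ratio = 10^(−0.4 Δm) = 10^(−0.4 × -1.55) = 10^0.620 = 4.169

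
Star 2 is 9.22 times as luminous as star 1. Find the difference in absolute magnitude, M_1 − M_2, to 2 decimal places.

M_1 − M_2 ≈ 2.41

Pogson: ΔM = −2.5 log₁₀(ratio) = −2.5 log₁₀(9.22) = −2.5 × 0.9647 = -2.412
Star 2 is brighter so has the smaller magnitude: M_1 − M_2 is positive.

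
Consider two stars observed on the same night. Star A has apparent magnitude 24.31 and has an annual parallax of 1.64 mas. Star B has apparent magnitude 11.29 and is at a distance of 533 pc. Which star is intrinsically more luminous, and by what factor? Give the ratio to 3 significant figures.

Star A: p = 1.64 mas = 1.64×10^-3″ → d = 1/p = 609.8 pc
Star A: M = m − 5 log₁₀ d + 5 = 24.31 − 5·2.7852 + 5 = 15.384
Star B: M = m − 5 log₁₀ d + 5 = 11.29 − 5·2.7267 + 5 = 2.656
ΔM = M_A − M_B = 15.384 − (2.656) = 12.728; smaller M is more luminous → Star B.
L ratio = 10^(0.4 |ΔM|) = 10^5.091 = 123400

Star B is more luminous, by a factor of 123000.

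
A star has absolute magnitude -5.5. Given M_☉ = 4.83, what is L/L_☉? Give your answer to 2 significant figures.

L/L_☉ ≈ 14000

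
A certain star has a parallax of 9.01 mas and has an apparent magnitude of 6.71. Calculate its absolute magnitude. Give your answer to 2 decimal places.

p = 9.01 mas = 9.01×10^-3″ → d = 1/p = 111.0 pc
5 log₁₀(d/10 pc) = 5 log₁₀(111.0) − 5 = 5.226
M = m − 5 log₁₀(d/10) = 6.71 − 5.226 = 1.484

M ≈ 1.48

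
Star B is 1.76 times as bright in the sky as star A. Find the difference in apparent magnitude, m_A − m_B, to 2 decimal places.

m_A − m_B ≈ 0.61

Pogson: Δm = −2.5 log₁₀(ratio) = −2.5 log₁₀(1.76) = −2.5 × 0.2455 = -0.614
Star B is brighter so has the smaller magnitude: m_A − m_B is positive.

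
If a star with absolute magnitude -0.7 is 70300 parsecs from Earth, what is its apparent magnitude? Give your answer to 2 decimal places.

m ≈ 18.53

m = M + 5 log₁₀ d − 5 = -0.7 + 5·4.8470 − 5 = 18.535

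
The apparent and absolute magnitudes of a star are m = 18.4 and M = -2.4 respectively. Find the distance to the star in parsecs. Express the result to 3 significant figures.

d ≈ 145000 pc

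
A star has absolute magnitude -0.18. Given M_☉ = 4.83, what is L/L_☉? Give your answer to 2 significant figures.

L/L_☉ ≈ 100

M − M_☉ = -0.18 − 4.83 = -5.010
L/L_☉ = 10^(−0.4 (M − M_☉)) = 10^2.004 = 100.9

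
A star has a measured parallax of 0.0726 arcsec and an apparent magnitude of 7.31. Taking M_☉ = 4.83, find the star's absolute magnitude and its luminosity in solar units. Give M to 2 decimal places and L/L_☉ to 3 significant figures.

M ≈ 6.61; L/L_☉ ≈ 0.193

d = 1/p = 1/0.0726″ = 13.77 pc
M = m − 5 log₁₀ d + 5 = 7.31 − 5·1.1391 + 5 = 6.615
M − M_☉ = 6.615 − 4.83 = 1.785
L/L_☉ = 10^(−0.4 × 1.785) = 0.1933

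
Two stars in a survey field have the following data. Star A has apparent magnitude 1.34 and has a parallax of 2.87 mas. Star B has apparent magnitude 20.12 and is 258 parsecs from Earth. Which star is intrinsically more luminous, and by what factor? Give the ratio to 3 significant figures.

Star A is more luminous, by a factor of 5.93×10^7.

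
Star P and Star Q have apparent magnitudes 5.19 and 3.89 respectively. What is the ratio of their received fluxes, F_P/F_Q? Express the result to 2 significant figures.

F_P/F_Q ≈ 0.30

Magnitude difference = 1.30
Flux ratio = 10^(−0.4 Δm) = 10^(−0.4 × 1.30) = 10^-0.520 = 0.3020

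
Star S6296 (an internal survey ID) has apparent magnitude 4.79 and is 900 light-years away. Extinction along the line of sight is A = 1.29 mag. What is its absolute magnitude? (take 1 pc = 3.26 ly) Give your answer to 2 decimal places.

d = 900 ly / 3.26 = 276.1 pc
5 log₁₀(d/10 pc) = 5 log₁₀(276.1) − 5 = 7.205
M = m − 5 log₁₀(d/10) − A = 4.79 − 7.205 − 1.29 = -3.705

M ≈ -3.71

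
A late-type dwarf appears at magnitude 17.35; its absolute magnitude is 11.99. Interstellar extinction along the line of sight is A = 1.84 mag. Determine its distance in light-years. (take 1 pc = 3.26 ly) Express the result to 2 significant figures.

m − M = 5 log₁₀(d/10 pc) + A  ⇒  17.35 − (11.99) − 1.84 = 5 log₁₀(d/10)
3.520 = 5 log₁₀(d/10)
log₁₀ d = (m − M − A)/5 + 1 = 1.7040
d = 10^1.7040 = 50.58 pc
= 164.9 ly

d ≈ 160 ly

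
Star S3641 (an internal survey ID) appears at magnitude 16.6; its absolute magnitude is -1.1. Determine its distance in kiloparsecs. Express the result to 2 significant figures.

Distance modulus: m − M = 16.6 − (-1.1) = 17.700
m − M = 5 log₁₀ d − 5
log₁₀ d = (m − M)/5 + 1 = 4.5400
d = 10^4.5400 = 34670 pc
= 34.67 kpc

d ≈ 35 kpc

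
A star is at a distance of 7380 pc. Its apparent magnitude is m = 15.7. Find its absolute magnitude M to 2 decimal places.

M ≈ 1.36

5 log₁₀(d/10 pc) = 5 log₁₀(7380) − 5 = 14.340
M = m − 5 log₁₀(d/10) = 15.7 − 14.340 = 1.360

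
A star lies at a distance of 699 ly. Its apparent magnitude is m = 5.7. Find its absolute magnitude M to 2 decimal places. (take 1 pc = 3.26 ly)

d = 699 ly / 3.26 = 214.4 pc
5 log₁₀(d/10 pc) = 5 log₁₀(214.4) − 5 = 6.656
M = m − 5 log₁₀(d/10) = 5.7 − 6.656 = -0.956

M ≈ -0.96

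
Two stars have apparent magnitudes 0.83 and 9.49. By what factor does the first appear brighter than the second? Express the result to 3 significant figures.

Magnitude difference = -8.66
Flux ratio = 10^(−0.4 Δm) = 10^(−0.4 × -8.66) = 10^3.464 = 2911

2910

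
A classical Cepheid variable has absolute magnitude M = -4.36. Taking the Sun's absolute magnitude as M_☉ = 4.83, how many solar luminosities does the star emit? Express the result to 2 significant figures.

M − M_☉ = -4.36 − 4.83 = -9.190
L/L_☉ = 10^(−0.4 (M − M_☉)) = 10^3.676 = 4742

L/L_☉ ≈ 4700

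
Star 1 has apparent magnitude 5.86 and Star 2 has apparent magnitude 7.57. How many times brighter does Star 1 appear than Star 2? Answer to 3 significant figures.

Δm = 5.86 − (7.57) = -1.71
Flux ratio = 10^(−0.4 Δm) = 10^(−0.4 × -1.71) = 10^0.684 = 4.831

4.83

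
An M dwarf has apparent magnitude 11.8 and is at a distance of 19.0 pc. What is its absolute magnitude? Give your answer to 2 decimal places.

5 log₁₀(d/10 pc) = 5 log₁₀(19.00) − 5 = 1.394
M = m − 5 log₁₀(d/10) = 11.8 − 1.394 = 10.406

M ≈ 10.41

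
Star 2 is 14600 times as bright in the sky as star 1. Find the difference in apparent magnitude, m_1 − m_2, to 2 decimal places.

m_1 − m_2 ≈ 10.41

Pogson: Δm = −2.5 log₁₀(ratio) = −2.5 log₁₀(14600) = −2.5 × 4.1644 = -10.411
Star 2 is brighter so has the smaller magnitude: m_1 − m_2 is positive.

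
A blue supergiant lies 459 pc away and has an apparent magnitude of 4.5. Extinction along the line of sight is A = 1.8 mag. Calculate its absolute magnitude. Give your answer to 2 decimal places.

M ≈ -5.61

5 log₁₀(d/10 pc) = 5 log₁₀(459.0) − 5 = 8.309
M = m − 5 log₁₀(d/10) − A = 4.5 − 8.309 − 1.8 = -5.609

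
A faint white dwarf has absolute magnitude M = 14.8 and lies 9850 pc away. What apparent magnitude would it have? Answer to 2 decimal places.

m ≈ 29.77

m = M + 5 log₁₀ d − 5 = 14.8 + 5·3.9934 − 5 = 29.767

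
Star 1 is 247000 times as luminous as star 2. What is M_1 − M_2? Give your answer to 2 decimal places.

M_1 − M_2 ≈ -13.48

Pogson: ΔM = −2.5 log₁₀(ratio) = −2.5 log₁₀(247000) = −2.5 × 5.3927 = -13.482
Star 1 is brighter, so it has the smaller magnitude: the difference is negative.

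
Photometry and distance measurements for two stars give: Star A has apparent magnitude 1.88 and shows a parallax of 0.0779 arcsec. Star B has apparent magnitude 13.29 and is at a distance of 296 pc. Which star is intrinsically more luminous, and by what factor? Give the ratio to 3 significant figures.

Star A: d = 1/p = 1/0.0779″ = 12.84 pc
Star A: M = m − 5 log₁₀ d + 5 = 1.88 − 5·1.1085 + 5 = 1.338
Star B: M = m − 5 log₁₀ d + 5 = 13.29 − 5·2.4713 + 5 = 5.934
ΔM = M_A − M_B = 1.338 − (5.934) = -4.596; smaller M is more luminous → Star A.
L ratio = 10^(0.4 |ΔM|) = 10^1.838 = 68.92

Star A is more luminous, by a factor of 68.9.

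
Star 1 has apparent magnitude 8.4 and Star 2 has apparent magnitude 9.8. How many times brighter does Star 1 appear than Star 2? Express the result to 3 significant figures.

3.63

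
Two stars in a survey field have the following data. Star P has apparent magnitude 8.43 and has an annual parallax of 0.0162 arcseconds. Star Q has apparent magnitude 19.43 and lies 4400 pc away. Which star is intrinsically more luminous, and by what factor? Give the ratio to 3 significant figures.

Star P: d = 1/p = 1/0.0162″ = 61.73 pc
Star P: M = m − 5 log₁₀ d + 5 = 8.43 − 5·1.7905 + 5 = 4.478
Star Q: M = m − 5 log₁₀ d + 5 = 19.43 − 5·3.6435 + 5 = 6.213
ΔM = M_P − M_Q = 4.478 − (6.213) = -1.735; smaller M is more luminous → Star P.
L ratio = 10^(0.4 |ΔM|) = 10^0.694 = 4.944

Star P is more luminous, by a factor of 4.94.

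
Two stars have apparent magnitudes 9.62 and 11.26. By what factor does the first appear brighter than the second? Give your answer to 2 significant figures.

4.5

Δm = 9.62 − (11.26) = -1.64
Flux ratio = 10^(−0.4 Δm) = 10^(−0.4 × -1.64) = 10^0.656 = 4.529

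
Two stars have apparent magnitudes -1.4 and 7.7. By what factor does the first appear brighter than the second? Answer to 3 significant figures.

4370

Δm = -1.4 − (7.7) = -9.1
Flux ratio = 10^(−0.4 Δm) = 10^(−0.4 × -9.1) = 10^3.640 = 4365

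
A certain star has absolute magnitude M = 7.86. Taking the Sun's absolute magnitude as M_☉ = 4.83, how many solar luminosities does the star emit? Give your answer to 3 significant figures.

L/L_☉ ≈ 0.0614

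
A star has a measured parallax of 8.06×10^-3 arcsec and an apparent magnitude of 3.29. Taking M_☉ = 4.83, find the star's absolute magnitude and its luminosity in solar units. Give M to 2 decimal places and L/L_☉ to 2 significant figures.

M ≈ -2.18; L/L_☉ ≈ 640

d = 1/p = 1/8.06×10^-3″ = 124.1 pc
M = m − 5 log₁₀ d + 5 = 3.29 − 5·2.0937 + 5 = -2.178
M − M_☉ = -2.178 − 4.83 = -7.008
L/L_☉ = 10^(−0.4 × -7.008) = 635.8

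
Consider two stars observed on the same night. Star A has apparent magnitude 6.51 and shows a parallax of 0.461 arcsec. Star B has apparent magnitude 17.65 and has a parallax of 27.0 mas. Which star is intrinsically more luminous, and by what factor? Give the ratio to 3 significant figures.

Star A is more luminous, by a factor of 98.0.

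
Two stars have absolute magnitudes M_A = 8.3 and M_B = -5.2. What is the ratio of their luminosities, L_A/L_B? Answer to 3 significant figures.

L_A/L_B ≈ 3.98×10^-6

ΔM = M_A − M_B = 13.5
L_A/L_B = 10^(−0.4 ΔM) = 10^-5.400 = 3.981×10^-6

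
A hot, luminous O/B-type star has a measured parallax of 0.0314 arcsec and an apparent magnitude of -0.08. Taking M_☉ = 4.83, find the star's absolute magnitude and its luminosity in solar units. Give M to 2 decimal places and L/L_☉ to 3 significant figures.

d = 1/p = 1/0.0314″ = 31.85 pc
M = m − 5 log₁₀ d + 5 = -0.08 − 5·1.5031 + 5 = -2.595
M − M_☉ = -2.595 − 4.83 = -7.425
L/L_☉ = 10^(−0.4 × -7.425) = 933.6

M ≈ -2.60; L/L_☉ ≈ 934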